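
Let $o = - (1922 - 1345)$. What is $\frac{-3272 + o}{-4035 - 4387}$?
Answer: $\frac{3849}{8422} \approx 0.45702$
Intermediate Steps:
$o = -577$ ($o = - (1922 - 1345) = \left(-1\right) 577 = -577$)
$\frac{-3272 + o}{-4035 - 4387} = \frac{-3272 - 577}{-4035 - 4387} = - \frac{3849}{-8422} = \left(-3849\right) \left(- \frac{1}{8422}\right) = \frac{3849}{8422}$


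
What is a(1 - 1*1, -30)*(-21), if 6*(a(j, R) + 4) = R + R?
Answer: 294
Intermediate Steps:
a(j, R) = -4 + R/3 (a(j, R) = -4 + (R + R)/6 = -4 + (2*R)/6 = -4 + R/3)
a(1 - 1*1, -30)*(-21) = (-4 + (⅓)*(-30))*(-21) = (-4 - 10)*(-21) = -14*(-21) = 294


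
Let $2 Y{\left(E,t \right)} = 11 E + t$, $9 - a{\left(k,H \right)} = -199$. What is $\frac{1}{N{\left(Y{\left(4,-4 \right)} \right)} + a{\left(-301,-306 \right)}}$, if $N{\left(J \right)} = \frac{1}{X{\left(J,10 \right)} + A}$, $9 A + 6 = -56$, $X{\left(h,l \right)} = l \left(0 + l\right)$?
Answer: $\frac{838}{174313} \approx 0.0048074$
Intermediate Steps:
$X{\left(h,l \right)} = l^{2}$ ($X{\left(h,l \right)} = l l = l^{2}$)
$a{\left(k,H \right)} = 208$ ($a{\left(k,H \right)} = 9 - -199 = 9 + 199 = 208$)
$Y{\left(E,t \right)} = \frac{t}{2} + \frac{11 E}{2}$ ($Y{\left(E,t \right)} = \frac{11 E + t}{2} = \frac{t + 11 E}{2} = \frac{t}{2} + \frac{11 E}{2}$)
$A = - \frac{62}{9}$ ($A = - \frac{2}{3} + \frac{1}{9} \left(-56\right) = - \frac{2}{3} - \frac{56}{9} = - \frac{62}{9} \approx -6.8889$)
$N{\left(J \right)} = \frac{9}{838}$ ($N{\left(J \right)} = \frac{1}{10^{2} - \frac{62}{9}} = \frac{1}{100 - \frac{62}{9}} = \frac{1}{\frac{838}{9}} = \frac{9}{838}$)
$\frac{1}{N{\left(Y{\left(4,-4 \right)} \right)} + a{\left(-301,-306 \right)}} = \frac{1}{\frac{9}{838} + 208} = \frac{1}{\frac{174313}{838}} = \frac{838}{174313}$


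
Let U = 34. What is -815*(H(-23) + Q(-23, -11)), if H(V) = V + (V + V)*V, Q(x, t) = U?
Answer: -871235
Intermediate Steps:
Q(x, t) = 34
H(V) = V + 2*V**2 (H(V) = V + (2*V)*V = V + 2*V**2)
-815*(H(-23) + Q(-23, -11)) = -815*(-23*(1 + 2*(-23)) + 34) = -815*(-23*(1 - 46) + 34) = -815*(-23*(-45) + 34) = -815*(1035 + 34) = -815*1069 = -871235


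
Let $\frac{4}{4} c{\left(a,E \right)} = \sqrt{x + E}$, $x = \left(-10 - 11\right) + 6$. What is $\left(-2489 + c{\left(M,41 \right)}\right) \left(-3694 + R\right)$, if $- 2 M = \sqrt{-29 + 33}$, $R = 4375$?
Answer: $-1695009 + 681 \sqrt{26} \approx -1.6915 \cdot 10^{6}$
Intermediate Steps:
$M = -1$ ($M = - \frac{\sqrt{-29 + 33}}{2} = - \frac{\sqrt{4}}{2} = \left(- \frac{1}{2}\right) 2 = -1$)
$x = -15$ ($x = -21 + 6 = -15$)
$c{\left(a,E \right)} = \sqrt{-15 + E}$
$\left(-2489 + c{\left(M,41 \right)}\right) \left(-3694 + R\right) = \left(-2489 + \sqrt{-15 + 41}\right) \left(-3694 + 4375\right) = \left(-2489 + \sqrt{26}\right) 681 = -1695009 + 681 \sqrt{26}$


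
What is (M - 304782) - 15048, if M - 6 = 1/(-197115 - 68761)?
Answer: -85033525825/265876 ≈ -3.1982e+5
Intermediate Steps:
M = 1595255/265876 (M = 6 + 1/(-197115 - 68761) = 6 + 1/(-265876) = 6 - 1/265876 = 1595255/265876 ≈ 6.0000)
(M - 304782) - 15048 = (1595255/265876 - 304782) - 15048 = -81032623777/265876 - 15048 = -85033525825/265876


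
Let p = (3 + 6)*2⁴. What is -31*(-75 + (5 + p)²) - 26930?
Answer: -712836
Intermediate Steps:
p = 144 (p = 9*16 = 144)
-31*(-75 + (5 + p)²) - 26930 = -31*(-75 + (5 + 144)²) - 26930 = -31*(-75 + 149²) - 26930 = -31*(-75 + 22201) - 26930 = -31*22126 - 26930 = -685906 - 26930 = -712836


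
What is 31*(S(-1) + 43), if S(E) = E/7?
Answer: 9300/7 ≈ 1328.6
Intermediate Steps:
S(E) = E/7 (S(E) = E*(⅐) = E/7)
31*(S(-1) + 43) = 31*((⅐)*(-1) + 43) = 31*(-⅐ + 43) = 31*(300/7) = 9300/7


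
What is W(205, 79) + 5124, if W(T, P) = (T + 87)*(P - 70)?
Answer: 7752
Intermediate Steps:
W(T, P) = (-70 + P)*(87 + T) (W(T, P) = (87 + T)*(-70 + P) = (-70 + P)*(87 + T))
W(205, 79) + 5124 = (-6090 - 70*205 + 87*79 + 79*205) + 5124 = (-6090 - 14350 + 6873 + 16195) + 5124 = 2628 + 5124 = 7752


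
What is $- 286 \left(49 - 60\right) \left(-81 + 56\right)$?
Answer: $-78650$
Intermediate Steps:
$- 286 \left(49 - 60\right) \left(-81 + 56\right) = - 286 \left(\left(-11\right) \left(-25\right)\right) = \left(-286\right) 275 = -78650$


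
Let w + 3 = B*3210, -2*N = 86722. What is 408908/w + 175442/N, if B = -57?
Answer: -49831808854/7933892253 ≈ -6.2809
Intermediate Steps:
N = -43361 (N = -½*86722 = -43361)
w = -182973 (w = -3 - 57*3210 = -3 - 182970 = -182973)
408908/w + 175442/N = 408908/(-182973) + 175442/(-43361) = 408908*(-1/182973) + 175442*(-1/43361) = -408908/182973 - 175442/43361 = -49831808854/7933892253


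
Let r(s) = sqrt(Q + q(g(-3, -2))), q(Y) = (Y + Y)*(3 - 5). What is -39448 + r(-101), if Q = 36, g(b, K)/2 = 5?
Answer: -39448 + 2*I ≈ -39448.0 + 2.0*I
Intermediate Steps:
g(b, K) = 10 (g(b, K) = 2*5 = 10)
q(Y) = -4*Y (q(Y) = (2*Y)*(-2) = -4*Y)
r(s) = 2*I (r(s) = sqrt(36 - 4*10) = sqrt(36 - 40) = sqrt(-4) = 2*I)
-39448 + r(-101) = -39448 + 2*I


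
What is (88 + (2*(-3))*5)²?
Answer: 3364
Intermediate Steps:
(88 + (2*(-3))*5)² = (88 - 6*5)² = (88 - 30)² = 58² = 3364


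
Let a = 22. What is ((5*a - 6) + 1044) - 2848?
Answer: -1700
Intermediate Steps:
((5*a - 6) + 1044) - 2848 = ((5*22 - 6) + 1044) - 2848 = ((110 - 6) + 1044) - 2848 = (104 + 1044) - 2848 = 1148 - 2848 = -1700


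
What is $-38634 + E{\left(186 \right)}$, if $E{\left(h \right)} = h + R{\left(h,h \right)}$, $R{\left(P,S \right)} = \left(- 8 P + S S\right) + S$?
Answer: $-5154$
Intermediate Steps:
$R{\left(P,S \right)} = S + S^{2} - 8 P$ ($R{\left(P,S \right)} = \left(- 8 P + S^{2}\right) + S = \left(S^{2} - 8 P\right) + S = S + S^{2} - 8 P$)
$E{\left(h \right)} = h^{2} - 6 h$ ($E{\left(h \right)} = h + \left(h + h^{2} - 8 h\right) = h + \left(h^{2} - 7 h\right) = h^{2} - 6 h$)
$-38634 + E{\left(186 \right)} = -38634 + 186 \left(-6 + 186\right) = -38634 + 186 \cdot 180 = -38634 + 33480 = -5154$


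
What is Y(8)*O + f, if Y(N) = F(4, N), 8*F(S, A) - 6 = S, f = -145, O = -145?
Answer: -1305/4 ≈ -326.25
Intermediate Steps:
F(S, A) = 3/4 + S/8
Y(N) = 5/4 (Y(N) = 3/4 + (1/8)*4 = 3/4 + 1/2 = 5/4)
Y(8)*O + f = (5/4)*(-145) - 145 = -725/4 - 145 = -1305/4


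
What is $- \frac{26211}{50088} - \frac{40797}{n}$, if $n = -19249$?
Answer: $\frac{512968199}{321381304} \approx 1.5961$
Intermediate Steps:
$- \frac{26211}{50088} - \frac{40797}{n} = - \frac{26211}{50088} - \frac{40797}{-19249} = \left(-26211\right) \frac{1}{50088} - - \frac{40797}{19249} = - \frac{8737}{16696} + \frac{40797}{19249} = \frac{512968199}{321381304}$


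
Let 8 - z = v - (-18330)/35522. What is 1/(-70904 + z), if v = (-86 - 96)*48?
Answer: -17761/1104032925 ≈ -1.6087e-5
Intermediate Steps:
v = -8736 (v = -182*48 = -8736)
z = 155293019/17761 (z = 8 - (-8736 - (-18330)/35522) = 8 - (-8736 - 1*(-9165/17761)) = 8 - (-8736 + 9165/17761) = 8 - 1*(-155150931/17761) = 8 + 155150931/17761 = 155293019/17761 ≈ 8743.5)
1/(-70904 + z) = 1/(-70904 + 155293019/17761) = 1/(-1104032925/17761) = -17761/1104032925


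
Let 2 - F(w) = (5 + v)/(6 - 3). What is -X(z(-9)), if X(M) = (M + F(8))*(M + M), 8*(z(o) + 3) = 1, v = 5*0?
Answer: -1403/96 ≈ -14.615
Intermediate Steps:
v = 0
z(o) = -23/8 (z(o) = -3 + (⅛)*1 = -3 + ⅛ = -23/8)
F(w) = ⅓ (F(w) = 2 - (5 + 0)/(6 - 3) = 2 - 5/3 = ⅓)
X(M) = 2*M*(⅓ + M) (X(M) = (M + ⅓)*(M + M) = (⅓ + M)*(2*M) = 2*M*(⅓ + M))
-X(z(-9)) = -2*(-23)*(1 + 3*(-23/8))/(3*8) = -2*(-23)*(1 - 69/8)/(3*8) = -2*(-23)*(-61)/(3*8*8) = -1*1403/96 = -1403/96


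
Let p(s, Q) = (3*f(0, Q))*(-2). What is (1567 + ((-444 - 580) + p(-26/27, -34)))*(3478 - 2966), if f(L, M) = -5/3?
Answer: 283136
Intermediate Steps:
f(L, M) = -5/3 (f(L, M) = -5*⅓ = -5/3)
p(s, Q) = 10 (p(s, Q) = (3*(-5/3))*(-2) = -5*(-2) = 10)
(1567 + ((-444 - 580) + p(-26/27, -34)))*(3478 - 2966) = (1567 + ((-444 - 580) + 10))*(3478 - 2966) = (1567 + (-1024 + 10))*512 = (1567 - 1014)*512 = 553*512 = 283136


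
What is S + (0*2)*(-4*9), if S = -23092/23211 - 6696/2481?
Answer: -70904036/19195497 ≈ -3.6938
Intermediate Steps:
S = -70904036/19195497 (S = -23092*1/23211 - 6696*1/2481 = -23092/23211 - 2232/827 = -70904036/19195497 ≈ -3.6938)
S + (0*2)*(-4*9) = -70904036/19195497 + (0*2)*(-4*9) = -70904036/19195497 + 0*(-36) = -70904036/19195497 + 0 = -70904036/19195497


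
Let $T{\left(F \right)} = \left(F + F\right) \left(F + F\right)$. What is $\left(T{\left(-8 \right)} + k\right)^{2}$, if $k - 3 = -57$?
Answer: $40804$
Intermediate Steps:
$T{\left(F \right)} = 4 F^{2}$ ($T{\left(F \right)} = 2 F 2 F = 4 F^{2}$)
$k = -54$ ($k = 3 - 57 = -54$)
$\left(T{\left(-8 \right)} + k\right)^{2} = \left(4 \left(-8\right)^{2} - 54\right)^{2} = \left(4 \cdot 64 - 54\right)^{2} = \left(256 - 54\right)^{2} = 202^{2} = 40804$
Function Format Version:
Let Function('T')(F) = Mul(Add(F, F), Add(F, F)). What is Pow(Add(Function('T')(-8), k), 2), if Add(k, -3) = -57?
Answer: 40804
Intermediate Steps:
Function('T')(F) = Mul(4, Pow(F, 2)) (Function('T')(F) = Mul(Mul(2, F), Mul(2, F)) = Mul(4, Pow(F, 2)))
k = -54 (k = Add(3, -57) = -54)
Pow(Add(Function('T')(-8), k), 2) = Pow(Add(Mul(4, Pow(-8, 2)), -54), 2) = Pow(Add(Mul(4, 64), -54), 2) = Pow(Add(256, -54), 2) = Pow(202, 2) = 40804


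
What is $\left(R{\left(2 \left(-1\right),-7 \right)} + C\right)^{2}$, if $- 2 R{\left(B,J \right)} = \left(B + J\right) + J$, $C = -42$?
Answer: $1156$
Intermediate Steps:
$R{\left(B,J \right)} = - J - \frac{B}{2}$ ($R{\left(B,J \right)} = - \frac{\left(B + J\right) + J}{2} = - \frac{B + 2 J}{2} = - J - \frac{B}{2}$)
$\left(R{\left(2 \left(-1\right),-7 \right)} + C\right)^{2} = \left(\left(\left(-1\right) \left(-7\right) - \frac{2 \left(-1\right)}{2}\right) - 42\right)^{2} = \left(\left(7 - -1\right) - 42\right)^{2} = \left(\left(7 + 1\right) - 42\right)^{2} = \left(8 - 42\right)^{2} = \left(-34\right)^{2} = 1156$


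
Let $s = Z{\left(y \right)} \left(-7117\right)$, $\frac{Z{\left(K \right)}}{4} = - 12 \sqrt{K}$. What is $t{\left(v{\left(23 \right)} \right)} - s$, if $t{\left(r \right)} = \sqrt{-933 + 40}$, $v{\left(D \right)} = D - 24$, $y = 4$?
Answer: $-683232 + i \sqrt{893} \approx -6.8323 \cdot 10^{5} + 29.883 i$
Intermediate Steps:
$Z{\left(K \right)} = - 48 \sqrt{K}$ ($Z{\left(K \right)} = 4 \left(- 12 \sqrt{K}\right) = - 48 \sqrt{K}$)
$v{\left(D \right)} = -24 + D$ ($v{\left(D \right)} = D - 24 = -24 + D$)
$t{\left(r \right)} = i \sqrt{893}$ ($t{\left(r \right)} = \sqrt{-893} = i \sqrt{893}$)
$s = 683232$ ($s = - 48 \sqrt{4} \left(-7117\right) = \left(-48\right) 2 \left(-7117\right) = \left(-96\right) \left(-7117\right) = 683232$)
$t{\left(v{\left(23 \right)} \right)} - s = i \sqrt{893} - 683232 = -683232 + i \sqrt{893}$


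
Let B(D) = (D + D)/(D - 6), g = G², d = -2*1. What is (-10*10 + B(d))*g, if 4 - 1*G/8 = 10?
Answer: -229248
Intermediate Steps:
G = -48 (G = 32 - 8*10 = 32 - 80 = -48)
d = -2
g = 2304 (g = (-48)² = 2304)
B(D) = 2*D/(-6 + D) (B(D) = (2*D)/(-6 + D) = 2*D/(-6 + D))
(-10*10 + B(d))*g = (-10*10 + 2*(-2)/(-6 - 2))*2304 = (-100 + 2*(-2)/(-8))*2304 = (-100 + 2*(-2)*(-⅛))*2304 = (-100 + ½)*2304 = -199/2*2304 = -229248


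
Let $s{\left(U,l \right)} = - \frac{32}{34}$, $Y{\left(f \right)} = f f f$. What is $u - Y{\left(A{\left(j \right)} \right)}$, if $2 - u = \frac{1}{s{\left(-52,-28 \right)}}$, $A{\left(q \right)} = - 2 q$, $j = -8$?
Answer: $- \frac{65487}{16} \approx -4092.9$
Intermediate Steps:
$Y{\left(f \right)} = f^{3}$ ($Y{\left(f \right)} = f^{2} f = f^{3}$)
$s{\left(U,l \right)} = - \frac{16}{17}$ ($s{\left(U,l \right)} = \left(-32\right) \frac{1}{34} = - \frac{16}{17}$)
$u = \frac{49}{16}$ ($u = 2 - \frac{1}{- \frac{16}{17}} = 2 - - \frac{17}{16} = 2 + \frac{17}{16} = \frac{49}{16} \approx 3.0625$)
$u - Y{\left(A{\left(j \right)} \right)} = \frac{49}{16} - \left(\left(-2\right) \left(-8\right)\right)^{3} = \frac{49}{16} - 16^{3} = \frac{49}{16} - 4096 = - \frac{65487}{16}$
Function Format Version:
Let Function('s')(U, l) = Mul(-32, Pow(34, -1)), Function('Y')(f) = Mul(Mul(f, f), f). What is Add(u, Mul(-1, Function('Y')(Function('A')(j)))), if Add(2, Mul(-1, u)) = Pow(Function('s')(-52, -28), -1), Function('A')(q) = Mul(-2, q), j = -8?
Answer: Rational(-65487, 16) ≈ -4092.9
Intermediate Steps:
Function('Y')(f) = Pow(f, 3) (Function('Y')(f) = Mul(Pow(f, 2), f) = Pow(f, 3))
Function('s')(U, l) = Rational(-16, 17) (Function('s')(U, l) = Mul(-32, Rational(1, 34)) = Rational(-16, 17))
u = Rational(49, 16) (u = Add(2, Mul(-1, Pow(Rational(-16, 17), -1))) = Add(2, Mul(-1, Rational(-17, 16))) = Add(2, Rational(17, 16)) = Rational(49, 16) ≈ 3.0625)
Add(u, Mul(-1, Function('Y')(Function('A')(j)))) = Add(Rational(49, 16), Mul(-1, Pow(Mul(-2, -8), 3))) = Add(Rational(49, 16), Mul(-1, Pow(16, 3))) = Add(Rational(49, 16), Mul(-1, 4096)) = Add(Rational(49, 16), -4096) = Rational(-65487, 16)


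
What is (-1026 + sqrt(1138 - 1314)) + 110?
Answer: -916 + 4*I*sqrt(11) ≈ -916.0 + 13.266*I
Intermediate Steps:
(-1026 + sqrt(1138 - 1314)) + 110 = (-1026 + sqrt(-176)) + 110 = (-1026 + 4*I*sqrt(11)) + 110 = -916 + 4*I*sqrt(11)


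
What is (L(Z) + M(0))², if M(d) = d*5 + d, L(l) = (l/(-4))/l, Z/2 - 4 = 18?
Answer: 1/16 ≈ 0.062500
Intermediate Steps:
Z = 44 (Z = 8 + 2*18 = 8 + 36 = 44)
L(l) = -¼ (L(l) = (l*(-¼))/l = (-l/4)/l = -¼)
M(d) = 6*d (M(d) = 5*d + d = 6*d)
(L(Z) + M(0))² = (-¼ + 6*0)² = (-¼ + 0)² = (-¼)² = 1/16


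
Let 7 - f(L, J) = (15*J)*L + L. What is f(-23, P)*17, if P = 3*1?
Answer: 18105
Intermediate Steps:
P = 3
f(L, J) = 7 - L - 15*J*L (f(L, J) = 7 - ((15*J)*L + L) = 7 - (15*J*L + L) = 7 - (L + 15*J*L) = 7 + (-L - 15*J*L) = 7 - L - 15*J*L)
f(-23, P)*17 = (7 - 1*(-23) - 15*3*(-23))*17 = (7 + 23 + 1035)*17 = 1065*17 = 18105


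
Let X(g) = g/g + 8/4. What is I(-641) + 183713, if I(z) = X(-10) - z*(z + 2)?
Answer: -225883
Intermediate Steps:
X(g) = 3 (X(g) = 1 + 8*(¼) = 1 + 2 = 3)
I(z) = 3 - z*(2 + z) (I(z) = 3 - z*(z + 2) = 3 - z*(2 + z))
I(-641) + 183713 = (3 - 1*(-641)² - 2*(-641)) + 183713 = (3 - 1*410881 + 1282) + 183713 = (3 - 410881 + 1282) + 183713 = -409596 + 183713 = -225883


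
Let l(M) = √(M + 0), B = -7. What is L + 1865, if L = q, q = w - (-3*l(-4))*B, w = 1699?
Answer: 3564 - 42*I ≈ 3564.0 - 42.0*I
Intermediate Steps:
l(M) = √M
q = 1699 - 42*I (q = 1699 - (-6*I)*(-7) = 1699 - 42*I ≈ 1699.0 - 42.0*I)
L = 1699 - 42*I ≈ 1699.0 - 42.0*I
L + 1865 = (1699 - 42*I) + 1865 = 3564 - 42*I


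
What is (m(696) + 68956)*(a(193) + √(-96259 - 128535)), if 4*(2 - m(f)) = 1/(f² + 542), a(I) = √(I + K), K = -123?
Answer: 133766935055*√70/1939832 + 133766935055*I*√224794/1939832 ≈ 5.7694e+5 + 3.2695e+7*I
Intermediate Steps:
a(I) = √(-123 + I) (a(I) = √(I - 123) = √(-123 + I))
m(f) = 2 - 1/(4*(542 + f²)) (m(f) = 2 - 1/(4*(f² + 542)) = 2 - 1/(4*(542 + f²)))
(m(696) + 68956)*(a(193) + √(-96259 - 128535)) = ((4335 + 8*696²)/(4*(542 + 696²)) + 68956)*(√(-123 + 193) + √(-96259 - 128535)) = ((4335 + 8*484416)/(4*(542 + 484416)) + 68956)*(√70 + √(-224794)) = ((¼)*(4335 + 3875328)/484958 + 68956)*(√70 + I*√224794) = ((¼)*(1/484958)*3879663 + 68956)*(√70 + I*√224794) = (3879663/1939832 + 68956)*(√70 + I*√224794) = 133766935055*(√70 + I*√224794)/1939832 = 133766935055*√70/1939832 + 133766935055*I*√224794/1939832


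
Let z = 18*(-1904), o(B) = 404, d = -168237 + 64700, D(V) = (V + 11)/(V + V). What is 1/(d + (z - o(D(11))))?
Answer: -1/138213 ≈ -7.2352e-6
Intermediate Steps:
D(V) = (11 + V)/(2*V) (D(V) = (11 + V)/((2*V)) = (11 + V)*(1/(2*V)) = (11 + V)/(2*V))
d = -103537
z = -34272
1/(d + (z - o(D(11)))) = 1/(-103537 + (-34272 - 1*404)) = 1/(-103537 + (-34272 - 404)) = 1/(-103537 - 34676) = 1/(-138213) = -1/138213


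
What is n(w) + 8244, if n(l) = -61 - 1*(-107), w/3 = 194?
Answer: 8290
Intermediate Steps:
w = 582 (w = 3*194 = 582)
n(l) = 46 (n(l) = -61 + 107 = 46)
n(w) + 8244 = 46 + 8244 = 8290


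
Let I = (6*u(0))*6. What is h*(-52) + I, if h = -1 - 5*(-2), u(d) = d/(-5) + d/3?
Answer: -468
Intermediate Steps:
u(d) = 2*d/15 (u(d) = d*(-⅕) + d*(⅓) = -d/5 + d/3 = 2*d/15)
I = 0 (I = (6*((2/15)*0))*6 = (6*0)*6 = 0*6 = 0)
h = 9 (h = -1 + 10 = 9)
h*(-52) + I = 9*(-52) + 0 = -468 + 0 = -468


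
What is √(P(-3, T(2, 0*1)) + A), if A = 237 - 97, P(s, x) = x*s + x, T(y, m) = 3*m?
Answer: 2*√35 ≈ 11.832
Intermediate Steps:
P(s, x) = x + s*x (P(s, x) = s*x + x = x + s*x)
A = 140
√(P(-3, T(2, 0*1)) + A) = √((3*(0*1))*(1 - 3) + 140) = √((3*0)*(-2) + 140) = √(0*(-2) + 140) = √(0 + 140) = √140 = 2*√35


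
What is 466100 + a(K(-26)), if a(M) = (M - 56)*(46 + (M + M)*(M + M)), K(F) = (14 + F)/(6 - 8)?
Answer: 456600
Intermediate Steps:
K(F) = -7 - F/2 (K(F) = (14 + F)/(-2) = (14 + F)*(-½) = -7 - F/2)
a(M) = (-56 + M)*(46 + 4*M²) (a(M) = (-56 + M)*(46 + (2*M)*(2*M)) = (-56 + M)*(46 + 4*M²))
466100 + a(K(-26)) = 466100 + (-2576 - 224*(-7 - ½*(-26))² + 4*(-7 - ½*(-26))³ + 46*(-7 - ½*(-26))) = 466100 + (-2576 - 224*(-7 + 13)² + 4*(-7 + 13)³ + 46*(-7 + 13)) = 466100 + (-2576 - 224*6² + 4*6³ + 46*6) = 466100 + (-2576 - 224*36 + 4*216 + 276) = 466100 + (-2576 - 8064 + 864 + 276) = 466100 - 9500 = 456600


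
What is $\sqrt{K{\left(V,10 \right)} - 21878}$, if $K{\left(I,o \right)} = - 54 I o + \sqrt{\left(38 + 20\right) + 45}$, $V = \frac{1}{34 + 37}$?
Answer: $\frac{\sqrt{-110325338 + 5041 \sqrt{103}}}{71} \approx 147.9 i$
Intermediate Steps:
$V = \frac{1}{71} \approx 0.014085$
$K{\left(I,o \right)} = \sqrt{103} - 54 I o$ ($K{\left(I,o \right)} = - 54 I o + \sqrt{58 + 45} = - 54 I o + \sqrt{103} = \sqrt{103} - 54 I o$)
$\sqrt{K{\left(V,10 \right)} - 21878} = \sqrt{\left(\sqrt{103} - \frac{54}{71} \cdot 10\right) - 21878} = \sqrt{\left(\sqrt{103} - \frac{540}{71}\right) - 21878} = \sqrt{\left(- \frac{540}{71} + \sqrt{103}\right) - 21878} = \sqrt{- \frac{1553878}{71} + \sqrt{103}}$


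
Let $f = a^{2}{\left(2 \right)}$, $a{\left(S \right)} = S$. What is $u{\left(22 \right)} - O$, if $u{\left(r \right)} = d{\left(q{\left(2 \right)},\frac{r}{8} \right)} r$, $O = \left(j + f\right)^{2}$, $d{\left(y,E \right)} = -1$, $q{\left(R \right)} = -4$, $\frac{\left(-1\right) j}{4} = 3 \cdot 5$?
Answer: $-3158$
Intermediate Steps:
$j = -60$ ($j = - 4 \cdot 3 \cdot 5 = \left(-4\right) 15 = -60$)
$f = 4$ ($f = 2^{2} = 4$)
$O = 3136$ ($O = \left(-60 + 4\right)^{2} = \left(-56\right)^{2} = 3136$)
$u{\left(r \right)} = - r$
$u{\left(22 \right)} - O = \left(-1\right) 22 - 3136 = -22 - 3136 = -3158$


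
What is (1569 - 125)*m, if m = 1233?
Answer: 1780452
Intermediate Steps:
(1569 - 125)*m = (1569 - 125)*1233 = 1444*1233 = 1780452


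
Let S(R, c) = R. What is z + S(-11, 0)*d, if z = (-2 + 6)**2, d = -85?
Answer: 951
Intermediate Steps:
z = 16 (z = 4**2 = 16)
z + S(-11, 0)*d = 16 - 11*(-85) = 16 + 935 = 951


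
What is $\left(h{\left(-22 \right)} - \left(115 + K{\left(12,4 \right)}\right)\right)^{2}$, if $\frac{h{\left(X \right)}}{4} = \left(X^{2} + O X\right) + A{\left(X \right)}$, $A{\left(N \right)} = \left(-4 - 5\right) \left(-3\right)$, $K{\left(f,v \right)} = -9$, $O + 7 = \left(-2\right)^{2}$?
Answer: $4848804$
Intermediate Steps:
$O = -3$ ($O = -7 + \left(-2\right)^{2} = -7 + 4 = -3$)
$A{\left(N \right)} = 27$ ($A{\left(N \right)} = \left(-9\right) \left(-3\right) = 27$)
$h{\left(X \right)} = 108 - 12 X + 4 X^{2}$ ($h{\left(X \right)} = 4 \left(\left(X^{2} - 3 X\right) + 27\right) = 4 \left(27 + X^{2} - 3 X\right) = 108 - 12 X + 4 X^{2}$)
$\left(h{\left(-22 \right)} - \left(115 + K{\left(12,4 \right)}\right)\right)^{2} = \left(\left(108 - -264 + 4 \left(-22\right)^{2}\right) - 106\right)^{2} = \left(\left(108 + 264 + 4 \cdot 484\right) + \left(-115 + 9\right)\right)^{2} = \left(\left(108 + 264 + 1936\right) - 106\right)^{2} = \left(2308 - 106\right)^{2} = 2202^{2} = 4848804$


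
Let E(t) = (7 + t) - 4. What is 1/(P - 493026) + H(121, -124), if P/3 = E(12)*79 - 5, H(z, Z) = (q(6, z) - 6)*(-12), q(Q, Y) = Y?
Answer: -675490681/489486 ≈ -1380.0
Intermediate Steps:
E(t) = 3 + t
H(z, Z) = 72 - 12*z (H(z, Z) = (z - 6)*(-12) = (-6 + z)*(-12) = 72 - 12*z)
P = 3540 (P = 3*((3 + 12)*79 - 5) = 3*(15*79 - 5) = 3*(1185 - 5) = 3*1180 = 3540)
1/(P - 493026) + H(121, -124) = 1/(3540 - 493026) + (72 - 12*121) = 1/(-489486) + (72 - 1452) = -1/489486 - 1380 = -675490681/489486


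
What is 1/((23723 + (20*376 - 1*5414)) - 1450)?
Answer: 1/24379 ≈ 4.1019e-5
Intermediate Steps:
1/((23723 + (20*376 - 1*5414)) - 1450) = 1/((23723 + (7520 - 5414)) - 1450) = 1/((23723 + 2106) - 1450) = 1/(25829 - 1450) = 1/24379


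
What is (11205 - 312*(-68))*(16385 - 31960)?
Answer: -504957075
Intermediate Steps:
(11205 - 312*(-68))*(16385 - 31960) = (11205 + 21216)*(-15575) = 32421*(-15575) = -504957075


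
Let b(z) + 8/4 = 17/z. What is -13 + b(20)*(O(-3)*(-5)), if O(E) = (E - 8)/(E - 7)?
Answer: -267/40 ≈ -6.6750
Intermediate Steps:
b(z) = -2 + 17/z
O(E) = (-8 + E)/(-7 + E)
-13 + b(20)*(O(-3)*(-5)) = -13 + (-2 + 17/20)*(((-8 - 3)/(-7 - 3))*(-5)) = -13 + (-2 + 17*(1/20))*((-11/(-10))*(-5)) = -13 + (-2 + 17/20)*(-⅒*(-11)*(-5)) = -13 - 253*(-5)/200 = -13 - 23/20*(-11/2) = -13 + 253/40 = -267/40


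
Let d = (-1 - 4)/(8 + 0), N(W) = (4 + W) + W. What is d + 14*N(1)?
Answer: 667/8 ≈ 83.375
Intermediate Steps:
N(W) = 4 + 2*W
d = -5/8 ≈ -0.62500
d + 14*N(1) = -5/8 + 14*(4 + 2*1) = -5/8 + 14*(4 + 2) = -5/8 + 14*6 = -5/8 + 84 = 667/8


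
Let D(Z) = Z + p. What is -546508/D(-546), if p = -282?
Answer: 136627/207 ≈ 660.03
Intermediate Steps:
D(Z) = -282 + Z (D(Z) = Z - 282 = -282 + Z)
-546508/D(-546) = -546508/(-282 - 546) = -546508/(-828) = -546508*(-1/828) = 136627/207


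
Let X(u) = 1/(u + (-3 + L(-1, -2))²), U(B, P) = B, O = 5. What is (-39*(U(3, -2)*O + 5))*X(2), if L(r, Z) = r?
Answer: -130/3 ≈ -43.333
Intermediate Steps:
X(u) = 1/(16 + u) (X(u) = 1/(u + (-3 - 1)²) = 1/(u + (-4)²) = 1/(u + 16) = 1/(16 + u))
(-39*(U(3, -2)*O + 5))*X(2) = (-39*(3*5 + 5))/(16 + 2) = -39*(15 + 5)/18 = -39*20*(1/18) = -780*1/18 = -130/3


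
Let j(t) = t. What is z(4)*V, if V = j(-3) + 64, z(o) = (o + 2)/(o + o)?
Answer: 183/4 ≈ 45.750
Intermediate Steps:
z(o) = (2 + o)/(2*o) (z(o) = (2 + o)/((2*o)) = (2 + o)*(1/(2*o)) = (2 + o)/(2*o))
V = 61 (V = -3 + 64 = 61)
z(4)*V = ((½)*(2 + 4)/4)*61 = ((½)*(¼)*6)*61 = (¾)*61 = 183/4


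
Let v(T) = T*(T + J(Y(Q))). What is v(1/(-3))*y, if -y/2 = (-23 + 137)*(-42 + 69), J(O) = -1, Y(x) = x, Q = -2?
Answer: -2736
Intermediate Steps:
v(T) = T*(-1 + T) (v(T) = T*(T - 1) = T*(-1 + T))
y = -6156 (y = -2*(-23 + 137)*(-42 + 69) = -228*27 = -2*3078 = -6156)
v(1/(-3))*y = ((-1 + 1/(-3))/(-3))*(-6156) = -(-1 - ⅓)/3*(-6156) = -⅓*(-4/3)*(-6156) = (4/9)*(-6156) = -2736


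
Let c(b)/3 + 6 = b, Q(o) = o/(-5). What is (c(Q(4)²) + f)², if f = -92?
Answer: 7300804/625 ≈ 11681.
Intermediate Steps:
Q(o) = -o/5 (Q(o) = o*(-⅕) = -o/5)
c(b) = -18 + 3*b
(c(Q(4)²) + f)² = ((-18 + 3*(-⅕*4)²) - 92)² = ((-18 + 3*(-⅘)²) - 92)² = ((-18 + 3*(16/25)) - 92)² = ((-18 + 48/25) - 92)² = (-402/25 - 92)² = (-2702/25)² = 7300804/625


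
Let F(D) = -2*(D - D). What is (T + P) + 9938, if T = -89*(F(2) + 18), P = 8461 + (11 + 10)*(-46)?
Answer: 15831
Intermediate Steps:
P = 7495 (P = 8461 + 21*(-46) = 8461 - 966 = 7495)
F(D) = 0 (F(D) = -2*0 = 0)
T = -1602 (T = -89*(0 + 18) = -89*18 = -1602)
(T + P) + 9938 = (-1602 + 7495) + 9938 = 5893 + 9938 = 15831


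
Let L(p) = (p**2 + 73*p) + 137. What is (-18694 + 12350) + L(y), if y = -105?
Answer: -2847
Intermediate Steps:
L(p) = 137 + p**2 + 73*p
(-18694 + 12350) + L(y) = (-18694 + 12350) + (137 + (-105)**2 + 73*(-105)) = -6344 + (137 + 11025 - 7665) = -6344 + 3497 = -2847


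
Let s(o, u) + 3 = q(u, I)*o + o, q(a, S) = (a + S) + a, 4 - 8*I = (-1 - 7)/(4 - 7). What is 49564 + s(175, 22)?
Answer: 344791/6 ≈ 57465.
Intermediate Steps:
I = 1/6 (I = 1/2 - (-1 - 7)/(8*(4 - 7)) = 1/2 - (-1)/(-3) = 1/2 - (-1)*(-1)/3 = 1/2 - 1/8*8/3 = 1/2 - 1/3 = 1/6 ≈ 0.16667)
q(a, S) = S + 2*a (q(a, S) = (S + a) + a = S + 2*a)
s(o, u) = -3 + o + o*(1/6 + 2*u) (s(o, u) = -3 + ((1/6 + 2*u)*o + o) = -3 + (o*(1/6 + 2*u) + o) = -3 + (o + o*(1/6 + 2*u)) = -3 + o + o*(1/6 + 2*u))
49564 + s(175, 22) = 49564 + (-3 + (7/6)*175 + 2*175*22) = 49564 + (-3 + 1225/6 + 7700) = 49564 + 47407/6 = 344791/6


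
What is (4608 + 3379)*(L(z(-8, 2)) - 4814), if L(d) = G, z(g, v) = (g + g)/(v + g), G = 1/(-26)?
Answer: -999692855/26 ≈ -3.8450e+7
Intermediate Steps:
G = -1/26 ≈ -0.038462
z(g, v) = 2*g/(g + v) (z(g, v) = (2*g)/(g + v) = 2*g/(g + v))
L(d) = -1/26
(4608 + 3379)*(L(z(-8, 2)) - 4814) = (4608 + 3379)*(-1/26 - 4814) = 7987*(-125165/26) = -999692855/26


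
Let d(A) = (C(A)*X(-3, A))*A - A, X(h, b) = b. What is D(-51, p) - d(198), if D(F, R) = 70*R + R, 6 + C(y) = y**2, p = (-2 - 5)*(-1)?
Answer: -1536717697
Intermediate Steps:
p = 7 (p = -7*(-1) = 7)
C(y) = -6 + y**2
D(F, R) = 71*R
d(A) = -A + A**2*(-6 + A**2) (d(A) = ((-6 + A**2)*A)*A - A = (A*(-6 + A**2))*A - A = A**2*(-6 + A**2) - A = -A + A**2*(-6 + A**2))
D(-51, p) - d(198) = 71*7 - 198*(-1 + 198*(-6 + 198**2)) = 497 - 198*(-1 + 198*(-6 + 39204)) = 497 - 198*(-1 + 198*39198) = 497 - 198*(-1 + 7761204) = 497 - 198*7761203 = 497 - 1*1536718194 = 497 - 1536718194 = -1536717697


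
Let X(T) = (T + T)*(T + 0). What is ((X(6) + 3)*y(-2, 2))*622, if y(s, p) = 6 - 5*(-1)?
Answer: 513150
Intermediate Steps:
y(s, p) = 11 (y(s, p) = 6 + 5 = 11)
X(T) = 2*T² (X(T) = (2*T)*T = 2*T²)
((X(6) + 3)*y(-2, 2))*622 = ((2*6² + 3)*11)*622 = ((2*36 + 3)*11)*622 = ((72 + 3)*11)*622 = (75*11)*622 = 825*622 = 513150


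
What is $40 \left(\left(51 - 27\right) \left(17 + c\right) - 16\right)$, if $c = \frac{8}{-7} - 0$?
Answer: $\frac{102080}{7} \approx 14583.0$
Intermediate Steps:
$c = - \frac{8}{7}$ ($c = 8 \left(- \frac{1}{7}\right) + 0 = - \frac{8}{7} + 0 = - \frac{8}{7} \approx -1.1429$)
$40 \left(\left(51 - 27\right) \left(17 + c\right) - 16\right) = 40 \left(\left(51 - 27\right) \left(17 - \frac{8}{7}\right) - 16\right) = 40 \left(24 \cdot \frac{111}{7} - 16\right) = 40 \left(\frac{2664}{7} - 16\right) = 40 \cdot \frac{2552}{7} = \frac{102080}{7}$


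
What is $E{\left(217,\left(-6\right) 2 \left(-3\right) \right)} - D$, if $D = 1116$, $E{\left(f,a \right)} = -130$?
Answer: $-1246$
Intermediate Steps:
$E{\left(217,\left(-6\right) 2 \left(-3\right) \right)} - D = -130 - 1116 = -1246$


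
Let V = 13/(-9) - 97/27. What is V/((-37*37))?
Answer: 136/36963 ≈ 0.0036794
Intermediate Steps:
V = -136/27 (V = 13*(-⅑) - 97*1/27 = -13/9 - 97/27 = -136/27 ≈ -5.0370)
V/((-37*37)) = -136/(27*((-37*37))) = -136/27/(-1369) = -136/27*(-1/1369) = 136/36963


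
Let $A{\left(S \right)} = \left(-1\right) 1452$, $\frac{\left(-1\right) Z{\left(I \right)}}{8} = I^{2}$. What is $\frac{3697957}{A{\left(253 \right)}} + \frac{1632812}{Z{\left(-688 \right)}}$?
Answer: $- \frac{875351056793}{343647744} \approx -2547.2$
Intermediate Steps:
$Z{\left(I \right)} = - 8 I^{2}$
$A{\left(S \right)} = -1452$
$\frac{3697957}{A{\left(253 \right)}} + \frac{1632812}{Z{\left(-688 \right)}} = \frac{3697957}{-1452} + \frac{1632812}{\left(-8\right) \left(-688\right)^{2}} = 3697957 \left(- \frac{1}{1452}\right) + \frac{1632812}{\left(-8\right) 473344} = - \frac{3697957}{1452} + \frac{1632812}{-3786752} = - \frac{3697957}{1452} + 1632812 \left(- \frac{1}{3786752}\right) = - \frac{3697957}{1452} - \frac{408203}{946688} = - \frac{875351056793}{343647744}$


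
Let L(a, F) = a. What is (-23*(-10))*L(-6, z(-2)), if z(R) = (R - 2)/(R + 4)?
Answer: -1380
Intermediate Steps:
z(R) = (-2 + R)/(4 + R)
(-23*(-10))*L(-6, z(-2)) = -23*(-10)*(-6) = 230*(-6) = -1380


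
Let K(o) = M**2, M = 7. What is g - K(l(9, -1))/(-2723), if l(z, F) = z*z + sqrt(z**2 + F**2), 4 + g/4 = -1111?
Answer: -1734933/389 ≈ -4460.0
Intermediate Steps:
g = -4460 (g = -16 + 4*(-1111) = -16 - 4444 = -4460)
l(z, F) = z**2 + sqrt(F**2 + z**2)
K(o) = 49 (K(o) = 7**2 = 49)
g - K(l(9, -1))/(-2723) = -4460 - 49/(-2723) = -4460 - 49*(-1)/2723 = -4460 - 1*(-7/389) = -4460 + 7/389 = -1734933/389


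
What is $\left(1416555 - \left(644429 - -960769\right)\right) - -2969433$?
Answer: $2780790$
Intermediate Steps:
$\left(1416555 - \left(644429 - -960769\right)\right) - -2969433 = \left(1416555 - \left(644429 + 960769\right)\right) + 2969433 = \left(1416555 - 1605198\right) + 2969433 = -188643 + 2969433 = 2780790$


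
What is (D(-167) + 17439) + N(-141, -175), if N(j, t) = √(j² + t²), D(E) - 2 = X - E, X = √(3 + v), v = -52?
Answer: 17608 + √50506 + 7*I ≈ 17833.0 + 7.0*I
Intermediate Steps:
X = 7*I (X = √(3 - 52) = √(-49) = 7*I ≈ 7.0*I)
D(E) = 2 - E + 7*I (D(E) = 2 + (7*I - E) = 2 + (-E + 7*I) = 2 - E + 7*I)
(D(-167) + 17439) + N(-141, -175) = ((2 - 1*(-167) + 7*I) + 17439) + √((-141)² + (-175)²) = ((2 + 167 + 7*I) + 17439) + √(19881 + 30625) = ((169 + 7*I) + 17439) + √50506 = (17608 + 7*I) + √50506 = 17608 + √50506 + 7*I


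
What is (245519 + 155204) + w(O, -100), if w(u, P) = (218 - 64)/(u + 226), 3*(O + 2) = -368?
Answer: 60910127/152 ≈ 4.0072e+5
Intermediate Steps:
O = -374/3 (O = -2 + (⅓)*(-368) = -2 - 368/3 = -374/3 ≈ -124.67)
w(u, P) = 154/(226 + u)
(245519 + 155204) + w(O, -100) = (245519 + 155204) + 154/(226 - 374/3) = 400723 + 154/(304/3) = 400723 + 154*(3/304) = 400723 + 231/152 = 60910127/152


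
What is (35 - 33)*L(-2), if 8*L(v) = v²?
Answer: 1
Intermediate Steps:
L(v) = v²/8
(35 - 33)*L(-2) = (35 - 33)*((⅛)*(-2)²) = 2*((⅛)*4) = 2*(½) = 1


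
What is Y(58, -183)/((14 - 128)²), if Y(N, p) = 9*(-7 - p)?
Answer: 44/361 ≈ 0.12188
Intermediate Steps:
Y(N, p) = -63 - 9*p
Y(58, -183)/((14 - 128)²) = (-63 - 9*(-183))/((14 - 128)²) = (-63 + 1647)/((-114)²) = 1584/12996 = 1584*(1/12996) = 44/361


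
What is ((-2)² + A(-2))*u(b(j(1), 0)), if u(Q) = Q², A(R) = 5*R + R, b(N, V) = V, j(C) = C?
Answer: 0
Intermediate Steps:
A(R) = 6*R
((-2)² + A(-2))*u(b(j(1), 0)) = ((-2)² + 6*(-2))*0² = (4 - 12)*0 = -8*0 = 0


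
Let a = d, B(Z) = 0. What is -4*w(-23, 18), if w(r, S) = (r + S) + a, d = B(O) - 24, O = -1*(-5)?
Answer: 116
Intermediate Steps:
O = 5
d = -24 (d = 0 - 24 = -24)
a = -24
w(r, S) = -24 + S + r (w(r, S) = (r + S) - 24 = (S + r) - 24 = -24 + S + r)
-4*w(-23, 18) = -4*(-24 + 18 - 23) = -4*(-29) = 116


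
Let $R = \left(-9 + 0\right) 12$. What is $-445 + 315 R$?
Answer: $-34465$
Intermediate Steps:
$R = -108$ ($R = \left(-9\right) 12 = -108$)
$-445 + 315 R = -445 + 315 \left(-108\right) = -445 - 34020 = -34465$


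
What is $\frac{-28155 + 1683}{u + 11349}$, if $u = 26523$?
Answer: $- \frac{1103}{1578} \approx -0.69899$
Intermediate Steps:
$\frac{-28155 + 1683}{u + 11349} = \frac{-28155 + 1683}{26523 + 11349} = - \frac{26472}{37872} = \left(-26472\right) \frac{1}{37872} = - \frac{1103}{1578}$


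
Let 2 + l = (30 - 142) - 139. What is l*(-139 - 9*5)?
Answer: 46552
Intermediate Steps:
l = -253 (l = -2 + ((30 - 142) - 139) = -2 + (-112 - 139) = -2 - 251 = -253)
l*(-139 - 9*5) = -253*(-139 - 9*5) = -253*(-139 - 45) = -253*(-184) = 46552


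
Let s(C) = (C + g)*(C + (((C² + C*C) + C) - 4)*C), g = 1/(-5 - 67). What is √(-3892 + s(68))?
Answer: √1549822478/6 ≈ 6561.3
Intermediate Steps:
g = -1/72 (g = 1/(-72) = -1/72 ≈ -0.013889)
s(C) = (-1/72 + C)*(C + C*(-4 + C + 2*C²)) (s(C) = (C - 1/72)*(C + (((C² + C*C) + C) - 4)*C) = (-1/72 + C)*(C + (((C² + C²) + C) - 4)*C) = (-1/72 + C)*(C + ((2*C² + C) - 4)*C) = (-1/72 + C)*(C + ((C + 2*C²) - 4)*C) = (-1/72 + C)*(C + (-4 + C + 2*C²)*C) = (-1/72 + C)*(C + C*(-4 + C + 2*C²)))
√(-3892 + s(68)) = √(-3892 + (1/72)*68*(3 - 217*68 + 70*68² + 144*68³)) = √(-3892 + (1/72)*68*(3 - 14756 + 70*4624 + 144*314432)) = √(-3892 + (1/72)*68*(3 - 14756 + 323680 + 45278208)) = √(-3892 + (1/72)*68*45587135) = √(-3892 + 774981295/18) = √(774911239/18) = √1549822478/6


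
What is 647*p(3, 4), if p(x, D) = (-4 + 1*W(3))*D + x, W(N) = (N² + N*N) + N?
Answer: 45937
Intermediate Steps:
W(N) = N + 2*N² (W(N) = (N² + N²) + N = 2*N² + N = N + 2*N²)
p(x, D) = x + 17*D (p(x, D) = (-4 + 1*(3*(1 + 2*3)))*D + x = (-4 + 1*(3*(1 + 6)))*D + x = (-4 + 1*(3*7))*D + x = (-4 + 1*21)*D + x = (-4 + 21)*D + x = 17*D + x = x + 17*D)
647*p(3, 4) = 647*(3 + 17*4) = 647*(3 + 68) = 647*71 = 45937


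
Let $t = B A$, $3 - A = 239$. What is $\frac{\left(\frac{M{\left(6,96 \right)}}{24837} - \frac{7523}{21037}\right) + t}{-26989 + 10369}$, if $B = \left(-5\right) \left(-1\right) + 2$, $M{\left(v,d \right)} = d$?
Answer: $\frac{95927574443}{964875889420} \approx 0.09942$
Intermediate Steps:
$A = -236$ ($A = 3 - 239 = -236$)
$B = 7$ ($B = 5 + 2 = 7$)
$t = -1652$ ($t = 7 \left(-236\right) = -1652$)
$\frac{\left(\frac{M{\left(6,96 \right)}}{24837} - \frac{7523}{21037}\right) + t}{-26989 + 10369} = \frac{\left(\frac{96}{24837} - \frac{7523}{21037}\right) - 1652}{-26989 + 10369} = \frac{\left(96 \cdot \frac{1}{24837} - \frac{7523}{21037}\right) - 1652}{-16620} = \left(\left(\frac{32}{8279} - \frac{7523}{21037}\right) - 1652\right) \left(- \frac{1}{16620}\right) = \left(- \frac{61609733}{174165323} - 1652\right) \left(- \frac{1}{16620}\right) = \left(- \frac{287782723329}{174165323}\right) \left(- \frac{1}{16620}\right) = \frac{95927574443}{964875889420}$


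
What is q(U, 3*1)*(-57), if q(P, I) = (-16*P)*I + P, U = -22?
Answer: -58938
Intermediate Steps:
q(P, I) = P - 16*I*P (q(P, I) = -16*I*P + P = P - 16*I*P)
q(U, 3*1)*(-57) = -22*(1 - 48)*(-57) = -22*(-47)*(-57) = 1034*(-57) = -58938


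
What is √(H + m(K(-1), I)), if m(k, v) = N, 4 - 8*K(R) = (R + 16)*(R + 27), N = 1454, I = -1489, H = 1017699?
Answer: √1019153 ≈ 1009.5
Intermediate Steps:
K(R) = ½ - (16 + R)*(27 + R)/8 (K(R) = ½ - (R + 16)*(R + 27)/8 = ½ - (16 + R)*(27 + R)/8)
m(k, v) = 1454
√(H + m(K(-1), I)) = √(1017699 + 1454) = √1019153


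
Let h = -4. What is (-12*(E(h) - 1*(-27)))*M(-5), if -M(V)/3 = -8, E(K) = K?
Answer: -6624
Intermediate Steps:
M(V) = 24 (M(V) = -3*(-8) = 24)
(-12*(E(h) - 1*(-27)))*M(-5) = -12*(-4 - 1*(-27))*24 = -12*(-4 + 27)*24 = -12*23*24 = -276*24 = -6624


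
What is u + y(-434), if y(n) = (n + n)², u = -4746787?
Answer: -3993363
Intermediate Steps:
y(n) = 4*n² (y(n) = (2*n)² = 4*n²)
u + y(-434) = -4746787 + 4*(-434)² = -4746787 + 4*188356 = -4746787 + 753424 = -3993363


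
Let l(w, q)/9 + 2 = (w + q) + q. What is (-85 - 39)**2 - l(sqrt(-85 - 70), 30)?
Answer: 14854 - 9*I*sqrt(155) ≈ 14854.0 - 112.05*I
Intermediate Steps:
l(w, q) = -18 + 9*w + 18*q (l(w, q) = -18 + 9*((w + q) + q) = -18 + 9*((q + w) + q) = -18 + 9*(w + 2*q) = -18 + (9*w + 18*q) = -18 + 9*w + 18*q)
(-85 - 39)**2 - l(sqrt(-85 - 70), 30) = (-85 - 39)**2 - (-18 + 9*sqrt(-85 - 70) + 18*30) = (-124)**2 - (-18 + 9*sqrt(-155) + 540) = 15376 - (-18 + 9*(I*sqrt(155)) + 540) = 15376 - (-18 + 9*I*sqrt(155) + 540) = 15376 - (522 + 9*I*sqrt(155)) = 15376 + (-522 - 9*I*sqrt(155)) = 14854 - 9*I*sqrt(155)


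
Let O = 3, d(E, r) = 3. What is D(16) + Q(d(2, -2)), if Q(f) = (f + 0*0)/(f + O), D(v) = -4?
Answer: -7/2 ≈ -3.5000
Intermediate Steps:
Q(f) = f/(3 + f) (Q(f) = (f + 0*0)/(f + 3) = (f + 0)/(3 + f) = f/(3 + f))
D(16) + Q(d(2, -2)) = -4 + 3/(3 + 3) = -4 + 3/6 = -4 + 3*(1/6) = -4 + 1/2 = -7/2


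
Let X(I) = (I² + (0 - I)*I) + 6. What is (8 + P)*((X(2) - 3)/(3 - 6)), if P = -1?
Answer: -7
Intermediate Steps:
X(I) = 6 (X(I) = (I² + (-I)*I) + 6 = (I² - I²) + 6 = 0 + 6 = 6)
(8 + P)*((X(2) - 3)/(3 - 6)) = (8 - 1)*((6 - 3)/(3 - 6)) = 7*(3/(-3)) = 7*(3*(-⅓)) = 7*(-1) = -7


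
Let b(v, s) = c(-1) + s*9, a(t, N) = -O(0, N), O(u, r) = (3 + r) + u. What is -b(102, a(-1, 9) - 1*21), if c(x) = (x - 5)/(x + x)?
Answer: 294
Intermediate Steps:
c(x) = (-5 + x)/(2*x) (c(x) = (-5 + x)/((2*x)) = (-5 + x)*(1/(2*x)) = (-5 + x)/(2*x))
O(u, r) = 3 + r + u
a(t, N) = -3 - N (a(t, N) = -(3 + N + 0) = -(3 + N) = -3 - N)
b(v, s) = 3 + 9*s (b(v, s) = (1/2)*(-5 - 1)/(-1) + s*9 = (1/2)*(-1)*(-6) + 9*s = 3 + 9*s)
-b(102, a(-1, 9) - 1*21) = -(3 + 9*((-3 - 1*9) - 1*21)) = -(3 + 9*((-3 - 9) - 21)) = -(3 + 9*(-12 - 21)) = -(3 + 9*(-33)) = -(3 - 297) = -1*(-294) = 294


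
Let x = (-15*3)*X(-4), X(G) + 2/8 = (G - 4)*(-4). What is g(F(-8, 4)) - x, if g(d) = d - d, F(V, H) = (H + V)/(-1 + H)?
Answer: 5715/4 ≈ 1428.8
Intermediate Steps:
F(V, H) = (H + V)/(-1 + H)
X(G) = 63/4 - 4*G (X(G) = -1/4 + (G - 4)*(-4) = -1/4 + (-4 + G)*(-4) = -1/4 + (16 - 4*G) = 63/4 - 4*G)
g(d) = 0
x = -5715/4 (x = (-15*3)*(63/4 - 4*(-4)) = -45*(63/4 + 16) = -45*127/4 = -5715/4 ≈ -1428.8)
g(F(-8, 4)) - x = 0 - 1*(-5715/4) = 0 + 5715/4 = 5715/4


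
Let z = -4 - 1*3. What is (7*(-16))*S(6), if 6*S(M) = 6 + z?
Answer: 56/3 ≈ 18.667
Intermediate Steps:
z = -7 (z = -4 - 3 = -7)
S(M) = -⅙ (S(M) = (6 - 7)/6 = (⅙)*(-1) = -⅙)
(7*(-16))*S(6) = (7*(-16))*(-⅙) = -112*(-⅙) = 56/3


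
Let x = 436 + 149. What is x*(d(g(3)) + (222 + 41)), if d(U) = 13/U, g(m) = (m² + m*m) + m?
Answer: 1079520/7 ≈ 1.5422e+5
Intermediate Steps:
g(m) = m + 2*m² (g(m) = (m² + m²) + m = 2*m² + m = m + 2*m²)
x = 585
x*(d(g(3)) + (222 + 41)) = 585*(13/((3*(1 + 2*3))) + (222 + 41)) = 585*(13/((3*(1 + 6))) + 263) = 585*(13/((3*7)) + 263) = 585*(13/21 + 263) = 585*(5536/21) = 1079520/7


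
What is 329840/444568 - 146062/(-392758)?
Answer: 12155111871/10912977409 ≈ 1.1138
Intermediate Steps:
329840/444568 - 146062/(-392758) = 329840*(1/444568) - 146062*(-1/392758) = 41230/55571 + 73031/196379 = 12155111871/10912977409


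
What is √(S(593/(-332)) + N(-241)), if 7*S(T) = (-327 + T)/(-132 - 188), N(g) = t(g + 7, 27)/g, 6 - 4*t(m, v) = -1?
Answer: √17506403466685/11201680 ≈ 0.37352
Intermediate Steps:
t(m, v) = 7/4 (t(m, v) = 3/2 - ¼*(-1) = 3/2 + ¼ = 7/4)
N(g) = 7/(4*g)
S(T) = 327/2240 - T/2240 (S(T) = ((-327 + T)/(-132 - 188))/7 = ((-327 + T)/(-320))/7 = ((-327 + T)*(-1/320))/7 = (327/320 - T/320)/7 = 327/2240 - T/2240)
√(S(593/(-332)) + N(-241)) = √((327/2240 - 593/(2240*(-332))) + (7/4)/(-241)) = √((327/2240 - 593*(-1)/(2240*332)) + (7/4)*(-1/241)) = √((327/2240 - 1/2240*(-593/332)) - 7/964) = √((327/2240 + 593/743680) - 7/964) = √(109157/743680 - 7/964) = √(25005397/179226880) = √17506403466685/11201680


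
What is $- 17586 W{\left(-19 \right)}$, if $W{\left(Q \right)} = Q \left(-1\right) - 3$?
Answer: $-281376$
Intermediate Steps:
$W{\left(Q \right)} = -3 - Q$ ($W{\left(Q \right)} = - Q - 3 = -3 - Q$)
$- 17586 W{\left(-19 \right)} = - 17586 \left(-3 - -19\right) = - 17586 \left(-3 + 19\right) = \left(-17586\right) 16 = -281376$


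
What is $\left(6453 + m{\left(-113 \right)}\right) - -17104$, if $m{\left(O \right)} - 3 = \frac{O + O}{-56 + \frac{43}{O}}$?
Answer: $\frac{150126298}{6371} \approx 23564.0$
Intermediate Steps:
$m{\left(O \right)} = 3 + \frac{2 O}{-56 + \frac{43}{O}}$ ($m{\left(O \right)} = 3 + \frac{O + O}{-56 + \frac{43}{O}} = 3 + \frac{2 O}{-56 + \frac{43}{O}}$)
$\left(6453 + m{\left(-113 \right)}\right) - -17104 = \left(6453 + \frac{-129 - 2 \left(-113\right)^{2} + 168 \left(-113\right)}{-43 + 56 \left(-113\right)}\right) - -17104 = \left(6453 + \frac{-129 - 25538 - 18984}{-43 - 6328}\right) + 17104 = \left(6453 + \frac{-129 - 25538 - 18984}{-6371}\right) + 17104 = \left(6453 - - \frac{44651}{6371}\right) + 17104 = \left(6453 + \frac{44651}{6371}\right) + 17104 = \frac{41156714}{6371} + 17104 = \frac{150126298}{6371}$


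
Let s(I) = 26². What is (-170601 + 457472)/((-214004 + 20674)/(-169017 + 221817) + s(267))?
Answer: 1514678880/3549947 ≈ 426.68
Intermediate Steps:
s(I) = 676
(-170601 + 457472)/((-214004 + 20674)/(-169017 + 221817) + s(267)) = (-170601 + 457472)/((-214004 + 20674)/(-169017 + 221817) + 676) = 286871/(-193330/52800 + 676) = 286871/(-193330*1/52800 + 676) = 286871/(-19333/5280 + 676) = 286871/(3549947/5280) = 286871*(5280/3549947) = 1514678880/3549947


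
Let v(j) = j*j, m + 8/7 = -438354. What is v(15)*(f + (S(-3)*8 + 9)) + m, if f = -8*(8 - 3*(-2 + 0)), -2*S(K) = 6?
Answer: -3268511/7 ≈ -4.6693e+5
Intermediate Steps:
m = -3068486/7 (m = -8/7 - 438354 = -3068486/7 ≈ -4.3836e+5)
S(K) = -3 (S(K) = -½*6 = -3)
v(j) = j²
f = -112 (f = -8*(8 - 3*(-2)) = -8*(8 + 6) = -8*14 = -112)
v(15)*(f + (S(-3)*8 + 9)) + m = 15²*(-112 + (-3*8 + 9)) - 3068486/7 = 225*(-112 + (-24 + 9)) - 3068486/7 = 225*(-112 - 15) - 3068486/7 = 225*(-127) - 3068486/7 = -28575 - 3068486/7 = -3268511/7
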